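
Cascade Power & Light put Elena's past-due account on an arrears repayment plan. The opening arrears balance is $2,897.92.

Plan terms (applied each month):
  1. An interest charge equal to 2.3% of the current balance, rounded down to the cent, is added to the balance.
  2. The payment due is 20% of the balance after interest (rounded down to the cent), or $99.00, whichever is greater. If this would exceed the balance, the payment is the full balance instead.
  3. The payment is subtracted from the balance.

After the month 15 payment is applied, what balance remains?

$0.00

# | Opening | Interest | Payment | End bal
1 | $2,897.92 | $66.65 | $592.91 | $2,371.66
2 | $2,371.66 | $54.54 | $485.24 | $1,940.96
3 | $1,940.96 | $44.64 | $397.12 | $1,588.48
4 | $1,588.48 | $36.53 | $325.00 | $1,300.01
5 | $1,300.01 | $29.90 | $265.98 | $1,063.93
6 | $1,063.93 | $24.47 | $217.68 | $870.72
7 | $870.72 | $20.02 | $178.14 | $712.60
8 | $712.60 | $16.38 | $145.79 | $583.19
9 | $583.19 | $13.41 | $119.32 | $477.28
10 | $477.28 | $10.97 | $99.00 | $389.25
11 | $389.25 | $8.95 | $99.00 | $299.20
12 | $299.20 | $6.88 | $99.00 | $207.08
13 | $207.08 | $4.76 | $99.00 | $112.84
14 | $112.84 | $2.59 | $99.00 | $16.43
15 | $16.43 | $0.37 | $16.80 | $0.00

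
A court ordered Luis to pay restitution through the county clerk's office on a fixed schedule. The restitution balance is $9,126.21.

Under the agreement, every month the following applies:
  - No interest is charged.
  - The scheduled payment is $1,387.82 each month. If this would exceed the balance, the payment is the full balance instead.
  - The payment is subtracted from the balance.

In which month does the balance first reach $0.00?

Month 1: opening $9,126.21; payment $1,387.82; balance $7,738.39
Month 2: opening $7,738.39; payment $1,387.82; balance $6,350.57
Month 3: opening $6,350.57; payment $1,387.82; balance $4,962.75
Month 4: opening $4,962.75; payment $1,387.82; balance $3,574.93
Month 5: opening $3,574.93; payment $1,387.82; balance $2,187.11
Month 6: opening $2,187.11; payment $1,387.82; balance $799.29
Month 7: opening $799.29; payment $799.29; balance $0.00
Balance reaches $0.00 in month 7.

7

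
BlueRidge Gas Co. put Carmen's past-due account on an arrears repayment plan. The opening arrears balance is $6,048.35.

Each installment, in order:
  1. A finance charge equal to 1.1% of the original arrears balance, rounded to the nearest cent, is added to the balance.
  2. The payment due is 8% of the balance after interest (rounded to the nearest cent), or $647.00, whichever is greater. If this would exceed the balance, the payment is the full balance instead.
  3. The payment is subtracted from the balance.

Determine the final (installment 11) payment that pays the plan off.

$310.18

Installment 1: $6,048.35 +$66.53 interest = $6,114.88; pay $647.00 → $5,467.88
Installment 2: $5,467.88 +$66.53 interest = $5,534.41; pay $647.00 → $4,887.41
Installment 3: $4,887.41 +$66.53 interest = $4,953.94; pay $647.00 → $4,306.94
Installment 4: $4,306.94 +$66.53 interest = $4,373.47; pay $647.00 → $3,726.47
Installment 5: $3,726.47 +$66.53 interest = $3,793.00; pay $647.00 → $3,146.00
Installment 6: $3,146.00 +$66.53 interest = $3,212.53; pay $647.00 → $2,565.53
Installment 7: $2,565.53 +$66.53 interest = $2,632.06; pay $647.00 → $1,985.06
Installment 8: $1,985.06 +$66.53 interest = $2,051.59; pay $647.00 → $1,404.59
Installment 9: $1,404.59 +$66.53 interest = $1,471.12; pay $647.00 → $824.12
Installment 10: $824.12 +$66.53 interest = $890.65; pay $647.00 → $243.65
Installment 11: $243.65 +$66.53 interest = $310.18; pay $310.18 → $0.00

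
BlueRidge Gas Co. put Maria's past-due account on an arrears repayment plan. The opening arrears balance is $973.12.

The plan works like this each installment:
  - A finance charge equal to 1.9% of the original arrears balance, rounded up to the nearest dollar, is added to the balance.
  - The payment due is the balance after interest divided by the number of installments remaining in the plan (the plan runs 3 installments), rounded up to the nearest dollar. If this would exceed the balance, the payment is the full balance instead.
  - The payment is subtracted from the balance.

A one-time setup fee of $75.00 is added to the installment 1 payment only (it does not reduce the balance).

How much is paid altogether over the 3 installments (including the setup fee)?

$1,105.12

Installment 1: $973.12 +$19.00 interest = $992.12; pay $331.00 (+ $75.00 fee) → $661.12
Installment 2: $661.12 +$19.00 interest = $680.12; pay $341.00 → $339.12
Installment 3: $339.12 +$19.00 interest = $358.12; pay $358.12 → $0.00
Total paid: $1,105.12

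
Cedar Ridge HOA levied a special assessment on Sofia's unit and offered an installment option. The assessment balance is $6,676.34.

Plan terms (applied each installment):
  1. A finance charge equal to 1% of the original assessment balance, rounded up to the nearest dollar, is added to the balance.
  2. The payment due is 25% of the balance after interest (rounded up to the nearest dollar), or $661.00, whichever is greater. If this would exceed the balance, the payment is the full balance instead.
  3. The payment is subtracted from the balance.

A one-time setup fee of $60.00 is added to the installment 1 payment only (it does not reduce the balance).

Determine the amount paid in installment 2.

# | Opening | Interest | Payment | Fee | End bal
1 | $6,676.34 | $67.00 | $1,686.00 | $60.00 | $5,057.34
2 | $5,057.34 | $67.00 | $1,282.00 | — | $3,842.34

$1,282.00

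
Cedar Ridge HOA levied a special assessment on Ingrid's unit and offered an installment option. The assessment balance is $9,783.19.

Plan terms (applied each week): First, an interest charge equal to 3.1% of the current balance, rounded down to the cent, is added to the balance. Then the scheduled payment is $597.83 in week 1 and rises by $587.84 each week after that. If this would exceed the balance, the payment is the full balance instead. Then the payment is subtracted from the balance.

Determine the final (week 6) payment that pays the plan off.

$2,219.48

Week 1: $9,783.19 +$303.27 interest = $10,086.46; pay $597.83 → $9,488.63
Week 2: $9,488.63 +$294.14 interest = $9,782.77; pay $1,185.67 → $8,597.10
Week 3: $8,597.10 +$266.51 interest = $8,863.61; pay $1,773.51 → $7,090.10
Week 4: $7,090.10 +$219.79 interest = $7,309.89; pay $2,361.35 → $4,948.54
Week 5: $4,948.54 +$153.40 interest = $5,101.94; pay $2,949.19 → $2,152.75
Week 6: $2,152.75 +$66.73 interest = $2,219.48; pay $2,219.48 → $0.00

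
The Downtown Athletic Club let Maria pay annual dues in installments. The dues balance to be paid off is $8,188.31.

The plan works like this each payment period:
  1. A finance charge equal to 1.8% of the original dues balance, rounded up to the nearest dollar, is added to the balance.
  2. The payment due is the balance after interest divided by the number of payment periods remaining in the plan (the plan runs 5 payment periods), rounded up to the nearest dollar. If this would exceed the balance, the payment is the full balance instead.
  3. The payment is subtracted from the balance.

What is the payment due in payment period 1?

Payment period 1: opening $8,188.31; interest $148.00 → $8,336.31; payment $1,668.00; balance $6,668.31

$1,668.00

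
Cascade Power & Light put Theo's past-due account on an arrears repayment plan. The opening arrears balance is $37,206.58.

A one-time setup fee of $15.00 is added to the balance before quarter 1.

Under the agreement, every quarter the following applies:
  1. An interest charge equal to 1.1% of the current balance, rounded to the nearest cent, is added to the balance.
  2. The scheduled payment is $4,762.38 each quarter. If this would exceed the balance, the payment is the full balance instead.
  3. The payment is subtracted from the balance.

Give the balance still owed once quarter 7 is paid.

Quarter 1: opening $37,221.58; interest $409.44 → $37,631.02; payment $4,762.38; balance $32,868.64
Quarter 2: opening $32,868.64; interest $361.56 → $33,230.20; payment $4,762.38; balance $28,467.82
Quarter 3: opening $28,467.82; interest $313.15 → $28,780.97; payment $4,762.38; balance $24,018.59
Quarter 4: opening $24,018.59; interest $264.20 → $24,282.79; payment $4,762.38; balance $19,520.41
Quarter 5: opening $19,520.41; interest $214.72 → $19,735.13; payment $4,762.38; balance $14,972.75
Quarter 6: opening $14,972.75; interest $164.70 → $15,137.45; payment $4,762.38; balance $10,375.07
Quarter 7: opening $10,375.07; interest $114.13 → $10,489.20; payment $4,762.38; balance $5,726.82

$5,726.82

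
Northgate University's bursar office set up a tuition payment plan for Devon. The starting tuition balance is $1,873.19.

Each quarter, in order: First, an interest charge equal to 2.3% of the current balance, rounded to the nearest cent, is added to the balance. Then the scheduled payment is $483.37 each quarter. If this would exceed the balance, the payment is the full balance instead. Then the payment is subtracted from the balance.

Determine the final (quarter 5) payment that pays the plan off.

$51.51

Quarter 1: opening $1,873.19; interest $43.08 → $1,916.27; payment $483.37; balance $1,432.90
Quarter 2: opening $1,432.90; interest $32.96 → $1,465.86; payment $483.37; balance $982.49
Quarter 3: opening $982.49; interest $22.60 → $1,005.09; payment $483.37; balance $521.72
Quarter 4: opening $521.72; interest $12.00 → $533.72; payment $483.37; balance $50.35
Quarter 5: opening $50.35; interest $1.16 → $51.51; payment $51.51; balance $0.00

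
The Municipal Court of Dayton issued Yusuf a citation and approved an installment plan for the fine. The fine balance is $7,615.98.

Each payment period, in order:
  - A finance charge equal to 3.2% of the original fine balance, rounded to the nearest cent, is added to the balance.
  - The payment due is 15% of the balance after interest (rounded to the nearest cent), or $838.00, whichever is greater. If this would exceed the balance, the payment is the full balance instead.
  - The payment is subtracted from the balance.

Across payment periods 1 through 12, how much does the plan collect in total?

Payment period 1: opening $7,615.98; interest $243.71 → $7,859.69; payment $1,178.95; balance $6,680.74
Payment period 2: opening $6,680.74; interest $243.71 → $6,924.45; payment $1,038.67; balance $5,885.78
Payment period 3: opening $5,885.78; interest $243.71 → $6,129.49; payment $919.42; balance $5,210.07
Payment period 4: opening $5,210.07; interest $243.71 → $5,453.78; payment $838.00; balance $4,615.78
Payment period 5: opening $4,615.78; interest $243.71 → $4,859.49; payment $838.00; balance $4,021.49
Payment period 6: opening $4,021.49; interest $243.71 → $4,265.20; payment $838.00; balance $3,427.20
Payment period 7: opening $3,427.20; interest $243.71 → $3,670.91; payment $838.00; balance $2,832.91
Payment period 8: opening $2,832.91; interest $243.71 → $3,076.62; payment $838.00; balance $2,238.62
Payment period 9: opening $2,238.62; interest $243.71 → $2,482.33; payment $838.00; balance $1,644.33
Payment period 10: opening $1,644.33; interest $243.71 → $1,888.04; payment $838.00; balance $1,050.04
Payment period 11: opening $1,050.04; interest $243.71 → $1,293.75; payment $838.00; balance $455.75
Payment period 12: opening $455.75; interest $243.71 → $699.46; payment $699.46; balance $0.00
Total paid: $10,540.50

$10,540.50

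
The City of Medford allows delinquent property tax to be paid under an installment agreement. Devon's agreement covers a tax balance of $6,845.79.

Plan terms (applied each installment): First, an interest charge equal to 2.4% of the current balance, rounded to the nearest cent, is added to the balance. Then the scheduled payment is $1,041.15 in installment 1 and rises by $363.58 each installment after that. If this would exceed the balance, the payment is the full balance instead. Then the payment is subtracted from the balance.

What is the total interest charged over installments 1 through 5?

$517.62

Installment 1: $6,845.79 +$164.30 interest = $7,010.09; pay $1,041.15 → $5,968.94
Installment 2: $5,968.94 +$143.25 interest = $6,112.19; pay $1,404.73 → $4,707.46
Installment 3: $4,707.46 +$112.98 interest = $4,820.44; pay $1,768.31 → $3,052.13
Installment 4: $3,052.13 +$73.25 interest = $3,125.38; pay $2,131.89 → $993.49
Installment 5: $993.49 +$23.84 interest = $1,017.33; pay $1,017.33 → $0.00
Total interest: $164.30 + $143.25 + $112.98 + $73.25 + $23.84 = $517.62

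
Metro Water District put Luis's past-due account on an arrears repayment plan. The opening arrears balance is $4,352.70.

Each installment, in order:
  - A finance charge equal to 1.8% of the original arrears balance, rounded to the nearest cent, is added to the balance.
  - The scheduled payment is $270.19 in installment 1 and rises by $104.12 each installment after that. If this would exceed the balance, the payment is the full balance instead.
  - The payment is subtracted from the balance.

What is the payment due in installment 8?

Installment 1: $4,352.70 +$78.35 interest = $4,431.05; pay $270.19 → $4,160.86
Installment 2: $4,160.86 +$78.35 interest = $4,239.21; pay $374.31 → $3,864.90
Installment 3: $3,864.90 +$78.35 interest = $3,943.25; pay $478.43 → $3,464.82
Installment 4: $3,464.82 +$78.35 interest = $3,543.17; pay $582.55 → $2,960.62
Installment 5: $2,960.62 +$78.35 interest = $3,038.97; pay $686.67 → $2,352.30
Installment 6: $2,352.30 +$78.35 interest = $2,430.65; pay $790.79 → $1,639.86
Installment 7: $1,639.86 +$78.35 interest = $1,718.21; pay $894.91 → $823.30
Installment 8: $823.30 +$78.35 interest = $901.65; pay $901.65 → $0.00

$901.65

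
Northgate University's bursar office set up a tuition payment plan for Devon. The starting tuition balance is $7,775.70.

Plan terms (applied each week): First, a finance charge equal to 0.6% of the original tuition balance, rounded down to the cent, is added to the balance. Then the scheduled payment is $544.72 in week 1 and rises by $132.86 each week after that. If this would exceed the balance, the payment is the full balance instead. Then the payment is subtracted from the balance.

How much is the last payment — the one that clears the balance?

Week 1: $7,775.70 +$46.65 interest = $7,822.35; pay $544.72 → $7,277.63
Week 2: $7,277.63 +$46.65 interest = $7,324.28; pay $677.58 → $6,646.70
Week 3: $6,646.70 +$46.65 interest = $6,693.35; pay $810.44 → $5,882.91
Week 4: $5,882.91 +$46.65 interest = $5,929.56; pay $943.30 → $4,986.26
Week 5: $4,986.26 +$46.65 interest = $5,032.91; pay $1,076.16 → $3,956.75
Week 6: $3,956.75 +$46.65 interest = $4,003.40; pay $1,209.02 → $2,794.38
Week 7: $2,794.38 +$46.65 interest = $2,841.03; pay $1,341.88 → $1,499.15
Week 8: $1,499.15 +$46.65 interest = $1,545.80; pay $1,474.74 → $71.06
Week 9: $71.06 +$46.65 interest = $117.71; pay $117.71 → $0.00

$117.71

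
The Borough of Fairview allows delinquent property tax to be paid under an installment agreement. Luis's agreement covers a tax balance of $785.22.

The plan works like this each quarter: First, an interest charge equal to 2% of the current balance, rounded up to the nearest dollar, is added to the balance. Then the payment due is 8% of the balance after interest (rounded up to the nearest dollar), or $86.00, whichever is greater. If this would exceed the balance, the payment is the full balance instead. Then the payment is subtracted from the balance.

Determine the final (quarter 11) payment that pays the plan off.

$21.22

Quarter 1: opening $785.22; interest $16.00 → $801.22; payment $86.00; balance $715.22
Quarter 2: opening $715.22; interest $15.00 → $730.22; payment $86.00; balance $644.22
Quarter 3: opening $644.22; interest $13.00 → $657.22; payment $86.00; balance $571.22
Quarter 4: opening $571.22; interest $12.00 → $583.22; payment $86.00; balance $497.22
Quarter 5: opening $497.22; interest $10.00 → $507.22; payment $86.00; balance $421.22
Quarter 6: opening $421.22; interest $9.00 → $430.22; payment $86.00; balance $344.22
Quarter 7: opening $344.22; interest $7.00 → $351.22; payment $86.00; balance $265.22
Quarter 8: opening $265.22; interest $6.00 → $271.22; payment $86.00; balance $185.22
Quarter 9: opening $185.22; interest $4.00 → $189.22; payment $86.00; balance $103.22
Quarter 10: opening $103.22; interest $3.00 → $106.22; payment $86.00; balance $20.22
Quarter 11: opening $20.22; interest $1.00 → $21.22; payment $21.22; balance $0.00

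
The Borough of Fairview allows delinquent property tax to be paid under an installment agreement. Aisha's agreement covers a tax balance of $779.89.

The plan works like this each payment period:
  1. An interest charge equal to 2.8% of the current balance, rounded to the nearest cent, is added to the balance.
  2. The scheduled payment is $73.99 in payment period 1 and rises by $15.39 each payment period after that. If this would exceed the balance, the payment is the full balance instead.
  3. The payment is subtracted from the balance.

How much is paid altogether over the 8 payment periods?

Payment period 1: $779.89 +$21.84 interest = $801.73; pay $73.99 → $727.74
Payment period 2: $727.74 +$20.38 interest = $748.12; pay $89.38 → $658.74
Payment period 3: $658.74 +$18.44 interest = $677.18; pay $104.77 → $572.41
Payment period 4: $572.41 +$16.03 interest = $588.44; pay $120.16 → $468.28
Payment period 5: $468.28 +$13.11 interest = $481.39; pay $135.55 → $345.84
Payment period 6: $345.84 +$9.68 interest = $355.52; pay $150.94 → $204.58
Payment period 7: $204.58 +$5.73 interest = $210.31; pay $166.33 → $43.98
Payment period 8: $43.98 +$1.23 interest = $45.21; pay $45.21 → $0.00
Total paid: $886.33

$886.33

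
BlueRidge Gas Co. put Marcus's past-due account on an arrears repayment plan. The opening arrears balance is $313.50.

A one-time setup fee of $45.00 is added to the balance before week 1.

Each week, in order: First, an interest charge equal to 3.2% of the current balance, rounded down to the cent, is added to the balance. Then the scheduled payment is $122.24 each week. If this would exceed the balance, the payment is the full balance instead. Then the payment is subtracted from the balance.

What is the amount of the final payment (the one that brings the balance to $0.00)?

Week 1: opening $358.50; interest $11.47 → $369.97; payment $122.24; balance $247.73
Week 2: opening $247.73; interest $7.92 → $255.65; payment $122.24; balance $133.41
Week 3: opening $133.41; interest $4.26 → $137.67; payment $122.24; balance $15.43
Week 4: opening $15.43; interest $0.49 → $15.92; payment $15.92; balance $0.00

$15.92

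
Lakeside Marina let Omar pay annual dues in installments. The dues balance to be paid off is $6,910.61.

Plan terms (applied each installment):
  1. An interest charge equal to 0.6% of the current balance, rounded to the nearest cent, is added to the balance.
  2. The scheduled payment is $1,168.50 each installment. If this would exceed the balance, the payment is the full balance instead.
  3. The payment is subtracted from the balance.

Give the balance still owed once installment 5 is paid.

# | Opening | Interest | Payment | End bal
1 | $6,910.61 | $41.46 | $1,168.50 | $5,783.57
2 | $5,783.57 | $34.70 | $1,168.50 | $4,649.77
3 | $4,649.77 | $27.90 | $1,168.50 | $3,509.17
4 | $3,509.17 | $21.06 | $1,168.50 | $2,361.73
5 | $2,361.73 | $14.17 | $1,168.50 | $1,207.40

$1,207.40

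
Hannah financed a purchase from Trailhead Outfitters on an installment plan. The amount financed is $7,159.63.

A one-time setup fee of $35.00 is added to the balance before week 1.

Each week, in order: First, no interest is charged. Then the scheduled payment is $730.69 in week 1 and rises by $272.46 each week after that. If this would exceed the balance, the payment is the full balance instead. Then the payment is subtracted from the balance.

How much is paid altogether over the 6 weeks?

Week 1: opening $7,194.63; payment $730.69; balance $6,463.94
Week 2: opening $6,463.94; payment $1,003.15; balance $5,460.79
Week 3: opening $5,460.79; payment $1,275.61; balance $4,185.18
Week 4: opening $4,185.18; payment $1,548.07; balance $2,637.11
Week 5: opening $2,637.11; payment $1,820.53; balance $816.58
Week 6: opening $816.58; payment $816.58; balance $0.00
Total paid: $7,194.63

$7,194.63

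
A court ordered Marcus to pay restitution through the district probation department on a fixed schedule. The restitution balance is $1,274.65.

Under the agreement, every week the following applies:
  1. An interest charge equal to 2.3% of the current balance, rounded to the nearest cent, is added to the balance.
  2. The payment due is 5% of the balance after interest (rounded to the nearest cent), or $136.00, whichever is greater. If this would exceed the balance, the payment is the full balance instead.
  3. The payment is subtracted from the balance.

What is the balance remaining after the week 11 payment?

$0.00

Week 1: $1,274.65 +$29.32 interest = $1,303.97; pay $136.00 → $1,167.97
Week 2: $1,167.97 +$26.86 interest = $1,194.83; pay $136.00 → $1,058.83
Week 3: $1,058.83 +$24.35 interest = $1,083.18; pay $136.00 → $947.18
Week 4: $947.18 +$21.79 interest = $968.97; pay $136.00 → $832.97
Week 5: $832.97 +$19.16 interest = $852.13; pay $136.00 → $716.13
Week 6: $716.13 +$16.47 interest = $732.60; pay $136.00 → $596.60
Week 7: $596.60 +$13.72 interest = $610.32; pay $136.00 → $474.32
Week 8: $474.32 +$10.91 interest = $485.23; pay $136.00 → $349.23
Week 9: $349.23 +$8.03 interest = $357.26; pay $136.00 → $221.26
Week 10: $221.26 +$5.09 interest = $226.35; pay $136.00 → $90.35
Week 11: $90.35 +$2.08 interest = $92.43; pay $92.43 → $0.00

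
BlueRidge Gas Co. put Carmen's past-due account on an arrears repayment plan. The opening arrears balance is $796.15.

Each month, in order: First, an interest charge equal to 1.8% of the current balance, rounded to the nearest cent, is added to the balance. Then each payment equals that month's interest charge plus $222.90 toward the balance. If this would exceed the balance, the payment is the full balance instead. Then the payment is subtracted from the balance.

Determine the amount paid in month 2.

$233.22

Month 1: opening $796.15; interest $14.33 → $810.48; payment $237.23; balance $573.25
Month 2: opening $573.25; interest $10.32 → $583.57; payment $233.22; balance $350.35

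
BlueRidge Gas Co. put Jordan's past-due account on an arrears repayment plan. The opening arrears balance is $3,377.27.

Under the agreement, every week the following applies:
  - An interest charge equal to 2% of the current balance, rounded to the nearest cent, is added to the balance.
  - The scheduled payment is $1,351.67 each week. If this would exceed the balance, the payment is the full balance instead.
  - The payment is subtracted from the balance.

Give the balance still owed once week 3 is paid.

# | Opening | Interest | Payment | End bal
1 | $3,377.27 | $67.55 | $1,351.67 | $2,093.15
2 | $2,093.15 | $41.86 | $1,351.67 | $783.34
3 | $783.34 | $15.67 | $799.01 | $0.00

$0.00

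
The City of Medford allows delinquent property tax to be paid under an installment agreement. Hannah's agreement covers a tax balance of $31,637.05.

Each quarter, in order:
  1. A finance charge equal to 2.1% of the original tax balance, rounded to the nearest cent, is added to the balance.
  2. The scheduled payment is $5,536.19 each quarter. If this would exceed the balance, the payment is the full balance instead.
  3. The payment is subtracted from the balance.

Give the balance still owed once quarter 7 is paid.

$0.00

# | Opening | Interest | Payment | End bal
1 | $31,637.05 | $664.38 | $5,536.19 | $26,765.24
2 | $26,765.24 | $664.38 | $5,536.19 | $21,893.43
3 | $21,893.43 | $664.38 | $5,536.19 | $17,021.62
4 | $17,021.62 | $664.38 | $5,536.19 | $12,149.81
5 | $12,149.81 | $664.38 | $5,536.19 | $7,278.00
6 | $7,278.00 | $664.38 | $5,536.19 | $2,406.19
7 | $2,406.19 | $664.38 | $3,070.57 | $0.00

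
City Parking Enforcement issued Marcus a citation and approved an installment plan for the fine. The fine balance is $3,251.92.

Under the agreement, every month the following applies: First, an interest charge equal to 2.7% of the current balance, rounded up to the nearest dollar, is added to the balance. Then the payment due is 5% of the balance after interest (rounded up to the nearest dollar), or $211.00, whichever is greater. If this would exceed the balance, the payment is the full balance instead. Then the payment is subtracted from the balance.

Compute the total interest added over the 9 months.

Month 1: $3,251.92 +$88.00 interest = $3,339.92; pay $211.00 → $3,128.92
Month 2: $3,128.92 +$85.00 interest = $3,213.92; pay $211.00 → $3,002.92
Month 3: $3,002.92 +$82.00 interest = $3,084.92; pay $211.00 → $2,873.92
Month 4: $2,873.92 +$78.00 interest = $2,951.92; pay $211.00 → $2,740.92
Month 5: $2,740.92 +$75.00 interest = $2,815.92; pay $211.00 → $2,604.92
Month 6: $2,604.92 +$71.00 interest = $2,675.92; pay $211.00 → $2,464.92
Month 7: $2,464.92 +$67.00 interest = $2,531.92; pay $211.00 → $2,320.92
Month 8: $2,320.92 +$63.00 interest = $2,383.92; pay $211.00 → $2,172.92
Month 9: $2,172.92 +$59.00 interest = $2,231.92; pay $211.00 → $2,020.92
Total interest: $88.00 + $85.00 + $82.00 + $78.00 + $75.00 + $71.00 + $67.00 + $63.00 + $59.00 = $668.00

$668.00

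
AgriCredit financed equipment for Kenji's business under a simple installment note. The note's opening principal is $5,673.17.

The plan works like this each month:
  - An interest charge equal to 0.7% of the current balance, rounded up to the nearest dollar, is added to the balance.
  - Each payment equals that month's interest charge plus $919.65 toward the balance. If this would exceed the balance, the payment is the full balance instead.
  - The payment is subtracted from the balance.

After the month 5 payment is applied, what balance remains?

# | Opening | Interest | Payment | End bal
1 | $5,673.17 | $40.00 | $959.65 | $4,753.52
2 | $4,753.52 | $34.00 | $953.65 | $3,833.87
3 | $3,833.87 | $27.00 | $946.65 | $2,914.22
4 | $2,914.22 | $21.00 | $940.65 | $1,994.57
5 | $1,994.57 | $14.00 | $933.65 | $1,074.92

$1,074.92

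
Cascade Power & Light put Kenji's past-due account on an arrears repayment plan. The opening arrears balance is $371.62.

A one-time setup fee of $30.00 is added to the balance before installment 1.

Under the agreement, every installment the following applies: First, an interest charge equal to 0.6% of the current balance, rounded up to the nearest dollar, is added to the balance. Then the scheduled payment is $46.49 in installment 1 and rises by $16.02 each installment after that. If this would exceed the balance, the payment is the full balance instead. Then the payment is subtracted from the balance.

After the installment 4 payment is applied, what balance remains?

$129.54

Installment 1: opening $401.62; interest $3.00 → $404.62; payment $46.49; balance $358.13
Installment 2: opening $358.13; interest $3.00 → $361.13; payment $62.51; balance $298.62
Installment 3: opening $298.62; interest $2.00 → $300.62; payment $78.53; balance $222.09
Installment 4: opening $222.09; interest $2.00 → $224.09; payment $94.55; balance $129.54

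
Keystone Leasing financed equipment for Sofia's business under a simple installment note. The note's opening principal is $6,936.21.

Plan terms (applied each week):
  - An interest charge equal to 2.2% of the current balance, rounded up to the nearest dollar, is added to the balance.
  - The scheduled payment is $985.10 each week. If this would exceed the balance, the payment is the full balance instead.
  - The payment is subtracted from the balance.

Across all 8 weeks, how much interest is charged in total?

$688.00

Week 1: $6,936.21 +$153.00 interest = $7,089.21; pay $985.10 → $6,104.11
Week 2: $6,104.11 +$135.00 interest = $6,239.11; pay $985.10 → $5,254.01
Week 3: $5,254.01 +$116.00 interest = $5,370.01; pay $985.10 → $4,384.91
Week 4: $4,384.91 +$97.00 interest = $4,481.91; pay $985.10 → $3,496.81
Week 5: $3,496.81 +$77.00 interest = $3,573.81; pay $985.10 → $2,588.71
Week 6: $2,588.71 +$57.00 interest = $2,645.71; pay $985.10 → $1,660.61
Week 7: $1,660.61 +$37.00 interest = $1,697.61; pay $985.10 → $712.51
Week 8: $712.51 +$16.00 interest = $728.51; pay $728.51 → $0.00
Total interest: $153.00 + $135.00 + $116.00 + $97.00 + $77.00 + $57.00 + $37.00 + $16.00 = $688.00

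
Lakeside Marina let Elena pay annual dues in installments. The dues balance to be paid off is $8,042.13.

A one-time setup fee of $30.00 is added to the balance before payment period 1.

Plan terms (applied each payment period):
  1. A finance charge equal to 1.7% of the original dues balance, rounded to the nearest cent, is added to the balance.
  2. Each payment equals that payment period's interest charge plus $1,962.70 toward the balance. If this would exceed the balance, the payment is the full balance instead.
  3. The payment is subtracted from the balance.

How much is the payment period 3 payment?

$2,099.42

Payment period 1: opening $8,072.13; interest $136.72 → $8,208.85; payment $2,099.42; balance $6,109.43
Payment period 2: opening $6,109.43; interest $136.72 → $6,246.15; payment $2,099.42; balance $4,146.73
Payment period 3: opening $4,146.73; interest $136.72 → $4,283.45; payment $2,099.42; balance $2,184.03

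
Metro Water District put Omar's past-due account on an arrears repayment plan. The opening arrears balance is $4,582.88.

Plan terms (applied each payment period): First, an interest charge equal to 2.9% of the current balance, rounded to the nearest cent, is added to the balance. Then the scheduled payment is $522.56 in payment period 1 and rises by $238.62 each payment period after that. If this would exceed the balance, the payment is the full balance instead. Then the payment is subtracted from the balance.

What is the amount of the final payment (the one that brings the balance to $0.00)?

Payment period 1: $4,582.88 +$132.90 interest = $4,715.78; pay $522.56 → $4,193.22
Payment period 2: $4,193.22 +$121.60 interest = $4,314.82; pay $761.18 → $3,553.64
Payment period 3: $3,553.64 +$103.06 interest = $3,656.70; pay $999.80 → $2,656.90
Payment period 4: $2,656.90 +$77.05 interest = $2,733.95; pay $1,238.42 → $1,495.53
Payment period 5: $1,495.53 +$43.37 interest = $1,538.90; pay $1,477.04 → $61.86
Payment period 6: $61.86 +$1.79 interest = $63.65; pay $63.65 → $0.00

$63.65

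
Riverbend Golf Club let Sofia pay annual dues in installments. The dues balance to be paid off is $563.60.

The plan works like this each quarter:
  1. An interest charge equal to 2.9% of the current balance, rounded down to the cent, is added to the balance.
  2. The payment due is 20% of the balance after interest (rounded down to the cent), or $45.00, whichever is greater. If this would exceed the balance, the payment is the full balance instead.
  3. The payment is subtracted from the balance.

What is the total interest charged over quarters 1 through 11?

$76.96

# | Opening | Interest | Payment | End bal
1 | $563.60 | $16.34 | $115.98 | $463.96
2 | $463.96 | $13.45 | $95.48 | $381.93
3 | $381.93 | $11.07 | $78.60 | $314.40
4 | $314.40 | $9.11 | $64.70 | $258.81
5 | $258.81 | $7.50 | $53.26 | $213.05
6 | $213.05 | $6.17 | $45.00 | $174.22
7 | $174.22 | $5.05 | $45.00 | $134.27
8 | $134.27 | $3.89 | $45.00 | $93.16
9 | $93.16 | $2.70 | $45.00 | $50.86
10 | $50.86 | $1.47 | $45.00 | $7.33
11 | $7.33 | $0.21 | $7.54 | $0.00
Total interest: $16.34 + $13.45 + $11.07 + $9.11 + $7.50 + $6.17 + $5.05 + $3.89 + $2.70 + $1.47 + $0.21 = $76.96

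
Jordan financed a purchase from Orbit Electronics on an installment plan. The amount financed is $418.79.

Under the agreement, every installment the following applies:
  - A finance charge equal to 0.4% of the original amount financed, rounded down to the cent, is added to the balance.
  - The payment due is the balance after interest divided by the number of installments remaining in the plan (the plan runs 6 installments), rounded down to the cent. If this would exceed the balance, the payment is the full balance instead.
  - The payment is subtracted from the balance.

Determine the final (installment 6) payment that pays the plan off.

$73.90

Installment 1: $418.79 +$1.67 interest = $420.46; pay $70.07 → $350.39
Installment 2: $350.39 +$1.67 interest = $352.06; pay $70.41 → $281.65
Installment 3: $281.65 +$1.67 interest = $283.32; pay $70.83 → $212.49
Installment 4: $212.49 +$1.67 interest = $214.16; pay $71.38 → $142.78
Installment 5: $142.78 +$1.67 interest = $144.45; pay $72.22 → $72.23
Installment 6: $72.23 +$1.67 interest = $73.90; pay $73.90 → $0.00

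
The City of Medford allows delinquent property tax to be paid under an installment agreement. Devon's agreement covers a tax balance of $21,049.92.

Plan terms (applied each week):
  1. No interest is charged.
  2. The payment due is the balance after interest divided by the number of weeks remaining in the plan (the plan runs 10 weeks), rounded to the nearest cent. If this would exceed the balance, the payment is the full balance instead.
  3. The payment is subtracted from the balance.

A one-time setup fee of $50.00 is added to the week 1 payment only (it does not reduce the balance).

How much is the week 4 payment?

Week 1: opening $21,049.92; payment $2,104.99 (+ $50.00 fee); balance $18,944.93
Week 2: opening $18,944.93; payment $2,104.99; balance $16,839.94
Week 3: opening $16,839.94; payment $2,104.99; balance $14,734.95
Week 4: opening $14,734.95; payment $2,104.99; balance $12,629.96

$2,104.99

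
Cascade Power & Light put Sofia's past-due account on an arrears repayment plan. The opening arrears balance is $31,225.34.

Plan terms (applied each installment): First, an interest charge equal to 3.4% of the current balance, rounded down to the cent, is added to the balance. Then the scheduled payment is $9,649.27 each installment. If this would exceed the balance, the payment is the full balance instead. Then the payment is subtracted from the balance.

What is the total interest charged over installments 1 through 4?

$2,454.71

Installment 1: opening $31,225.34; interest $1,061.66 → $32,287.00; payment $9,649.27; balance $22,637.73
Installment 2: opening $22,637.73; interest $769.68 → $23,407.41; payment $9,649.27; balance $13,758.14
Installment 3: opening $13,758.14; interest $467.77 → $14,225.91; payment $9,649.27; balance $4,576.64
Installment 4: opening $4,576.64; interest $155.60 → $4,732.24; payment $4,732.24; balance $0.00
Total interest: $1,061.66 + $769.68 + $467.77 + $155.60 = $2,454.71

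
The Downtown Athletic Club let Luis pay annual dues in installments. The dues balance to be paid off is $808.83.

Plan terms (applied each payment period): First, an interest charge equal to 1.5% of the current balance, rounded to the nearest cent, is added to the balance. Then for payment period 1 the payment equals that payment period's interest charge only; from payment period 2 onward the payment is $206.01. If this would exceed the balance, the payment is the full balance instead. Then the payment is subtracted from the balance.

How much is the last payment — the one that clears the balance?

$15.93

Payment period 1: $808.83 +$12.13 interest = $820.96; pay $12.13 → $808.83
Payment period 2: $808.83 +$12.13 interest = $820.96; pay $206.01 → $614.95
Payment period 3: $614.95 +$9.22 interest = $624.17; pay $206.01 → $418.16
Payment period 4: $418.16 +$6.27 interest = $424.43; pay $206.01 → $218.42
Payment period 5: $218.42 +$3.28 interest = $221.70; pay $206.01 → $15.69
Payment period 6: $15.69 +$0.24 interest = $15.93; pay $15.93 → $0.00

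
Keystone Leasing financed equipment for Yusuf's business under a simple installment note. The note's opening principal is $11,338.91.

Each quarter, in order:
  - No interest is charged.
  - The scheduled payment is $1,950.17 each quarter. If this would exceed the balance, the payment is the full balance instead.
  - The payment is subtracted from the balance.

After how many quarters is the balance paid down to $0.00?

6

Quarter 1: opening $11,338.91; payment $1,950.17; balance $9,388.74
Quarter 2: opening $9,388.74; payment $1,950.17; balance $7,438.57
Quarter 3: opening $7,438.57; payment $1,950.17; balance $5,488.40
Quarter 4: opening $5,488.40; payment $1,950.17; balance $3,538.23
Quarter 5: opening $3,538.23; payment $1,950.17; balance $1,588.06
Quarter 6: opening $1,588.06; payment $1,588.06; balance $0.00
Balance reaches $0.00 in quarter 6.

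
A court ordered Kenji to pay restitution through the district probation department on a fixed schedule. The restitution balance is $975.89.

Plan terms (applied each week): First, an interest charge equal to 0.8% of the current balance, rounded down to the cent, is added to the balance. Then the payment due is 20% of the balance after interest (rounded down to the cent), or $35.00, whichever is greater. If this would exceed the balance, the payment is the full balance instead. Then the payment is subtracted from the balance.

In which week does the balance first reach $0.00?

Week 1: opening $975.89; interest $7.80 → $983.69; payment $196.73; balance $786.96
Week 2: opening $786.96; interest $6.29 → $793.25; payment $158.65; balance $634.60
Week 3: opening $634.60; interest $5.07 → $639.67; payment $127.93; balance $511.74
Week 4: opening $511.74; interest $4.09 → $515.83; payment $103.16; balance $412.67
Week 5: opening $412.67; interest $3.30 → $415.97; payment $83.19; balance $332.78
Week 6: opening $332.78; interest $2.66 → $335.44; payment $67.08; balance $268.36
Week 7: opening $268.36; interest $2.14 → $270.50; payment $54.10; balance $216.40
Week 8: opening $216.40; interest $1.73 → $218.13; payment $43.62; balance $174.51
Week 9: opening $174.51; interest $1.39 → $175.90; payment $35.18; balance $140.72
Week 10: opening $140.72; interest $1.12 → $141.84; payment $35.00; balance $106.84
Week 11: opening $106.84; interest $0.85 → $107.69; payment $35.00; balance $72.69
Week 12: opening $72.69; interest $0.58 → $73.27; payment $35.00; balance $38.27
Week 13: opening $38.27; interest $0.30 → $38.57; payment $35.00; balance $3.57
Week 14: opening $3.57; interest $0.02 → $3.59; payment $3.59; balance $0.00
Balance reaches $0.00 in week 14.

14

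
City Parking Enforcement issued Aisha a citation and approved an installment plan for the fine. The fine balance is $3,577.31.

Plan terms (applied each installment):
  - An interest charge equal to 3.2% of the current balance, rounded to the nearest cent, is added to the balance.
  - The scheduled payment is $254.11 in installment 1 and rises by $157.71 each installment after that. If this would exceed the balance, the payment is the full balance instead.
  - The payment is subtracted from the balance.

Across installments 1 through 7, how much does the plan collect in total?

# | Opening | Interest | Payment | End bal
1 | $3,577.31 | $114.47 | $254.11 | $3,437.67
2 | $3,437.67 | $110.01 | $411.82 | $3,135.86
3 | $3,135.86 | $100.35 | $569.53 | $2,666.68
4 | $2,666.68 | $85.33 | $727.24 | $2,024.77
5 | $2,024.77 | $64.79 | $884.95 | $1,204.61
6 | $1,204.61 | $38.55 | $1,042.66 | $200.50
7 | $200.50 | $6.42 | $206.92 | $0.00
Total paid: $4,097.23

$4,097.23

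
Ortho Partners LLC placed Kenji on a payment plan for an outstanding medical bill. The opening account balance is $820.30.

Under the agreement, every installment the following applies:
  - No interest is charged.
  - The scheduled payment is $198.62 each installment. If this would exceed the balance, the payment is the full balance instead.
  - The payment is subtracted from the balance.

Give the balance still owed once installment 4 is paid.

$25.82

Installment 1: $820.30 − $198.62 → $621.68
Installment 2: $621.68 − $198.62 → $423.06
Installment 3: $423.06 − $198.62 → $224.44
Installment 4: $224.44 − $198.62 → $25.82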